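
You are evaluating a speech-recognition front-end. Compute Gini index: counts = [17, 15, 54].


Probabilities: [17/86, 15/86, 54/86] ≈ [0.1977, 0.1744, 0.6279]
Σpᵢ² = (289 + 225 + 2916)/86² = 3430/7396
Gini = 1 - Σpᵢ² = 1 - 3430/7396 = 0.5362

0.5362


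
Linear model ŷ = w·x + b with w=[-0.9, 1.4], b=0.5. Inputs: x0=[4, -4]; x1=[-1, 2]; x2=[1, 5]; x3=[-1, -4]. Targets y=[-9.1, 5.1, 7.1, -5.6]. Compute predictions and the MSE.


ŷ0 = (-0.9)·(4) + (1.4)·(-4) + 0.5 = -8.7
ŷ1 = (-0.9)·(-1) + (1.4)·(2) + 0.5 = 4.2
ŷ2 = (-0.9)·(1) + (1.4)·(5) + 0.5 = 6.6
ŷ3 = (-0.9)·(-1) + (1.4)·(-4) + 0.5 = -4.2
errors² = [0.16, 0.81, 0.25, 1.96]
MSE = 3.1800/4 = 0.795

0.795


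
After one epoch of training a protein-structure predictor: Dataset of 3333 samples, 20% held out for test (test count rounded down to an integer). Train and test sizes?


Test = ⌊3333·20/100⌋ = 666
Train = 3333 - 666 = 2667

Train: 2667, Test: 666


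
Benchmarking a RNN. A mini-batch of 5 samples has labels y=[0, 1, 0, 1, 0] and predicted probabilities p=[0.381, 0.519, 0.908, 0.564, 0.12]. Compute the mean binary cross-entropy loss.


L[0] = -ln(1-0.381) = -ln(0.619) = 0.4797
L[1] = -ln(0.519) = 0.6559
L[2] = -ln(1-0.908) = -ln(0.092) = 2.386
L[3] = -ln(0.564) = 0.5727
L[4] = -ln(1-0.12) = -ln(0.88) = 0.1278
mean = (0.4797 + 0.6559 + 2.386 + 0.5727 + 0.1278)/5 = 0.8444

0.8444


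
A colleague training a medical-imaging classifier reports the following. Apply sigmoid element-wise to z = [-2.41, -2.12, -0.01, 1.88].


σ(-2.41) = 1/(1+e^2.41) = 0.0824
σ(-2.12) = 1/(1+e^2.12) = 0.1072
σ(-0.01) = 1/(1+e^0.01) = 0.4975
σ(1.88) = 1/(1+e^-1.88) = 0.8676
result = [0.0824, 0.1072, 0.4975, 0.8676]

[0.0824, 0.1072, 0.4975, 0.8676]


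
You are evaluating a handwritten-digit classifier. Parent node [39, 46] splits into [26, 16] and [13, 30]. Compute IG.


Parent = [39, 46], H_parent = 0.9951
H_left = 0.9587 (n=42), H_right = 0.8841 (n=43)
H_children = (42/85)·0.9587 + (43/85)·0.8841 = 0.921
IG = 0.9951 - 0.921 = 0.0741

0.0741


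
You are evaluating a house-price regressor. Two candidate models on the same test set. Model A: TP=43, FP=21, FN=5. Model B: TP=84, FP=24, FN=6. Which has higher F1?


Model A: P=43/64=0.6719, R=43/48=0.8958, F1=2PR/(P+R)=2TP/(2TP+FP+FN)=86/112=0.7679
Model B: P=84/108=0.7778, R=84/90=0.9333, F1=2PR/(P+R)=2TP/(2TP+FP+FN)=168/198=0.8485
0.7679 < 0.8485 → Model B

Model B


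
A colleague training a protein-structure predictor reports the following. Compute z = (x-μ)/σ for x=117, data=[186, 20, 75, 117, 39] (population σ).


μ = 87.4, σ = 59.3923
z = (117 - 87.4)/59.3923 = 0.4984

0.4984


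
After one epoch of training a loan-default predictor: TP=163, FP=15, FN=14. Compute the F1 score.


Precision = 163/178 = 0.9157
Recall = 163/177 = 0.9209
F1 = 2·P·R/(P+R) = 2·TP/(2·TP+FP+FN) = 326/(326+15+14) = 326/355 = 0.9183

0.9183


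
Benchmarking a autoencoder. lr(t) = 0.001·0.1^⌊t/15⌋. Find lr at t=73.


n_drops = ⌊73/15⌋ = 4
lr = 0.001·0.1^4 = 0.001·0.0001 = 0.0000001

0.0000001


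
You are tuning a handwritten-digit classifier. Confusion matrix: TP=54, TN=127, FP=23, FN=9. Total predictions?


Total = TP + TN + FP + FN
= 54 + 127 + 23 + 9
= 213
(Predicted positive: 77, predicted negative: 136)

213


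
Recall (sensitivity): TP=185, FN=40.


Recall = TP/(TP+FN)
= 185/(185+40)
= 185/225 = 82.22%

82.22%


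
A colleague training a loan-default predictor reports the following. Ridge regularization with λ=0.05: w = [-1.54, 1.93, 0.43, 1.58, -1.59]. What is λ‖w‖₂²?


‖w‖₂² = (-1.54)² + (1.93)² + (0.43)² + (1.58)² + (-1.59)²
     = 2.3716 + 3.7249 + 0.1849 + 2.4964 + 2.5281
     = 11.3059
λ·‖w‖₂² = 0.05·11.3059 = 0.565295

0.565295


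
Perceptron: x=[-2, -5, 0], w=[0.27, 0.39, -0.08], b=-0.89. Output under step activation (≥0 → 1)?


z = (-2)·(0.27) + (-5)·(0.39) + (0)·(-0.08) - 0.89
  = -3.38
step(z) = 0 (z<0)

0


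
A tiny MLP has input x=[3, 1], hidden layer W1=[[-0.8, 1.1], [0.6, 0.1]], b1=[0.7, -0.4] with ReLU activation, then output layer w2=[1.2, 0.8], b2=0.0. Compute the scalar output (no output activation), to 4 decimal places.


z1[0] = (-0.8)·(3) + (1.1)·(1) + 0.7 = -0.6
z1[1] = (0.6)·(3) + (0.1)·(1) - 0.4 = 1.5
h = ReLU(z1) = [0.0, 1.5]
output = (1.2)·(0.0) + (0.8)·(1.5) + 0.0 = 1.2

1.2


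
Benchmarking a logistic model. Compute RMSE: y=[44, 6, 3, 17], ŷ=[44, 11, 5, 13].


MSE = 45/4 = 11.25
RMSE = √(45/4) = 3.3541

3.3541


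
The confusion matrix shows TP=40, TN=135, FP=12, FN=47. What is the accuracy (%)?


Accuracy = (TP+TN)/(TP+TN+FP+FN)
= (40+135)/(234)
= 175/234 = 74.79%

74.79%


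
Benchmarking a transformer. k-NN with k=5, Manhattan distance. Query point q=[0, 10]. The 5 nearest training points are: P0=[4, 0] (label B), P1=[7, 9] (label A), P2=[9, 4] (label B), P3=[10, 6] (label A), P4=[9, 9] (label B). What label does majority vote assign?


d(q,P0) = 14  (label B)
d(q,P1) = 8  (label A)
d(q,P2) = 15  (label B)
d(q,P3) = 14  (label A)
d(q,P4) = 10  (label B)
Votes: A=2, B=3
Majority → B

B


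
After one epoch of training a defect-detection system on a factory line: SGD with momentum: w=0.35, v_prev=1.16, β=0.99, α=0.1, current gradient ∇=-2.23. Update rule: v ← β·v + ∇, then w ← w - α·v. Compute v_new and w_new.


v_new = 0.99·1.16 - 2.23 = 1.1484 - 2.23 = -1.0816
w_new = 0.35 - 0.1·-1.0816 = 0.35 + 0.10816 = 0.45816

v_new=-1.0816, w_new=0.45816


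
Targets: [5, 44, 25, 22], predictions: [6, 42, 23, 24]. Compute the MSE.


Squared errors: (5-6)²=1, (44-42)²=4, (25-23)²=4, (22-24)²=4
Sum = 13
MSE = 13/4 = 13/4

13/4


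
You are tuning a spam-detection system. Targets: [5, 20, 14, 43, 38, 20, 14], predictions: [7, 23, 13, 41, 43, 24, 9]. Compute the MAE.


Absolute errors: |5-7|=2, |20-23|=3, |14-13|=1, |43-41|=2, |38-43|=5, |20-24|=4, |14-9|=5
Sum = 22
MAE = 22/7 = 22/7

22/7


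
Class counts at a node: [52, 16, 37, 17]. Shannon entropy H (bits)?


Probabilities: [52/122, 16/122, 37/122, 17/122] ≈ [0.4262, 0.1311, 0.3033, 0.1393]
H = -((52/122)·log₂(52/122) + (16/122)·log₂(16/122) + (37/122)·log₂(37/122) + (17/122)·log₂(17/122))
  = 1.827 bits

1.827 bits


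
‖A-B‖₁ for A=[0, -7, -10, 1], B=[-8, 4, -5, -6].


d = |0+ 8| + |-7-4| + |-10+ 5| + |1+ 6|
  = 8 + 11 + 5 + 7
  = 31

31


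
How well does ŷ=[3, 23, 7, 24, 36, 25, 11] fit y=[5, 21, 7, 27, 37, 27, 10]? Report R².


ȳ = 19.1429
SS_res = Σ(y-ŷ)² = 23
SS_tot = Σ(y-ȳ)² = 876.86
R² = 1 - SS_res/SS_tot = 1 - 0.0262 = 0.9738

0.9738


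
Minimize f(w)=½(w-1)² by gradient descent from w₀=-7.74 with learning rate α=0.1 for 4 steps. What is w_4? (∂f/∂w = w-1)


step 1: grad = -7.74-1 = -8.74; w = -7.74 - 0.1·(-8.74) = -6.866
step 2: grad = -6.866-1 = -7.866; w = -6.866 - 0.1·(-7.866) = -6.0794
step 3: grad = -6.0794-1 = -7.0794; w = -6.0794 - 0.1·(-7.0794) = -5.37146
step 4: grad = -5.37146-1 = -6.37146; w = -5.37146 - 0.1·(-6.37146) = -4.734314

-4.734314


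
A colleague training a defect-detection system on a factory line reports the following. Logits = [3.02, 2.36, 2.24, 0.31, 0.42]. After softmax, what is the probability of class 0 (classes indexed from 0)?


Exponentials: e^3.02=20.4913, e^2.36=10.591, e^2.24=9.3933, e^0.31=1.3634, e^0.42=1.522
Sum = 43.361
Softmax = [0.4726, 0.2443, 0.2166, 0.0314, 0.0351]
p[0] = 20.4913/43.361 = 0.4726

0.4726


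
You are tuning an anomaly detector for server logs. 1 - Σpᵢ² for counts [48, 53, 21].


Probabilities: [48/122, 53/122, 21/122] ≈ [0.3934, 0.4344, 0.1721]
Σpᵢ² = (2304 + 2809 + 441)/122² = 5554/14884
Gini = 1 - Σpᵢ² = 1 - 5554/14884 = 0.6268

0.6268


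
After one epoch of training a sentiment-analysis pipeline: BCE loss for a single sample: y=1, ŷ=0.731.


BCE = -[y·ln(p) + (1-y)·ln(1-p)]
= -1·ln(0.731) - 0
= -ln(0.731) = 0.3133

0.3133


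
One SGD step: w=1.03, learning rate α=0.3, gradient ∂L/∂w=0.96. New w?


w_new = w - α·∇
= 1.03 - 0.3·0.96
= 1.03 - 0.288
= 0.742

0.742


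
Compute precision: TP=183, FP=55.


Precision = TP/(TP+FP)
= 183/(183+55)
= 183/238 = 76.89%

76.89%


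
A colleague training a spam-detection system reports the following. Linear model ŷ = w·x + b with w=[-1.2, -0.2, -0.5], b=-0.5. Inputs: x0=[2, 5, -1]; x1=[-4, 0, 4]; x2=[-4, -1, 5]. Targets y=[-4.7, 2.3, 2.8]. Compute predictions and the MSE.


ŷ0 = (-1.2)·(2) + (-0.2)·(5) + (-0.5)·(-1) - 0.5 = -3.4
ŷ1 = (-1.2)·(-4) + (-0.2)·(0) + (-0.5)·(4) - 0.5 = 2.3
ŷ2 = (-1.2)·(-4) + (-0.2)·(-1) + (-0.5)·(5) - 0.5 = 2.0
errors² = [1.69, 0.0, 0.64]
MSE = 2.3300/3 = 0.7767

0.7767


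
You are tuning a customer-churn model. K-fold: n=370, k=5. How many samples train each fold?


Fold size = 370/5 = 74
Training per fold = 370 - 74 = 296

296


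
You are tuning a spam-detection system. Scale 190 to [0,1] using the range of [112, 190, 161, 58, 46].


min=46, max=190
(190-46)/(190-46) = 144/144 = 1.0

1.0


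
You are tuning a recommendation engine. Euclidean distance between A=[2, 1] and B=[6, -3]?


d = √((2-6)² + (1+ 3)²)
  = √(16 + 16)
  = √32 = 5.6569

5.6569


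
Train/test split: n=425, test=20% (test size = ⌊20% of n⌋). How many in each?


Test = ⌊425·20/100⌋ = 85
Train = 425 - 85 = 340

Train: 340, Test: 85


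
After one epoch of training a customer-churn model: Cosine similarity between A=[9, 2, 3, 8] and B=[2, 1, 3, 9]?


A·B = 9·2 + 2·1 + 3·3 + 8·9 = 101
‖A‖ = √158 = 12.5698, ‖B‖ = √95 = 9.7468
cos = 101/(√158·√95) = 101/√15010 = 0.8244

0.8244


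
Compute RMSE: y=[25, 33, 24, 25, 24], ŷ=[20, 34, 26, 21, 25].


MSE = 47/5 = 9.4
RMSE = √(47/5) = 3.0659

3.0659


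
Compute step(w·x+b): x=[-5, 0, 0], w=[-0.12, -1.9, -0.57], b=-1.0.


z = (-5)·(-0.12) + (0)·(-1.9) + (0)·(-0.57) - 1.0
  = -0.4
step(z) = 0 (z<0)

0


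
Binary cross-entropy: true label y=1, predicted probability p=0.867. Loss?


BCE = -[y·ln(p) + (1-y)·ln(1-p)]
= -1·ln(0.867) - 0
= -ln(0.867) = 0.1427

0.1427


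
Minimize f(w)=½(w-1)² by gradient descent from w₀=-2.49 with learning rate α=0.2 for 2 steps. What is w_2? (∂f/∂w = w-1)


step 1: grad = -2.49-1 = -3.49; w = -2.49 - 0.2·(-3.49) = -1.792
step 2: grad = -1.792-1 = -2.792; w = -1.792 - 0.2·(-2.792) = -1.2336

-1.2336


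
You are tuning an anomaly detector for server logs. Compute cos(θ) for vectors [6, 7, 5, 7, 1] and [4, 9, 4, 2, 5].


A·B = 6·4 + 7·9 + 5·4 + 7·2 + 1·5 = 126
‖A‖ = √160 = 12.6491, ‖B‖ = √142 = 11.9164
cos = 126/(√160·√142) = 126/√22720 = 0.8359

0.8359


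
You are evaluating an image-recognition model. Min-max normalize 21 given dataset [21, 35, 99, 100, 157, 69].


min=21, max=157
(21-21)/(157-21) = 0/136 = 0.0

0.0


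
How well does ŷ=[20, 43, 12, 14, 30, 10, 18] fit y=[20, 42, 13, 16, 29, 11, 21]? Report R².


ȳ = 21.7143
SS_res = Σ(y-ŷ)² = 17
SS_tot = Σ(y-ȳ)² = 691.43
R² = 1 - SS_res/SS_tot = 1 - 0.0246 = 0.9754

0.9754


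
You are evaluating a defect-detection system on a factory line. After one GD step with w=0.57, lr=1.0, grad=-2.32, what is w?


w_new = w - α·∇
= 0.57 - 1.0·-2.32
= 0.57 + 2.32
= 2.89

2.89


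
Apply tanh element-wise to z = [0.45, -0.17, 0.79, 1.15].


tanh(0.45) = 0.4219
tanh(-0.17) = -0.1684
tanh(0.79) = 0.6584
tanh(1.15) = 0.8178
result = [0.4219, -0.1684, 0.6584, 0.8178]

[0.4219, -0.1684, 0.6584, 0.8178]


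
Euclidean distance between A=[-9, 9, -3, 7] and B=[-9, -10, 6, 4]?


d = √((-9+ 9)² + (9+ 10)² + (-3-6)² + (7-4)²)
  = √(0 + 361 + 81 + 9)
  = √451 = 21.2368

21.2368


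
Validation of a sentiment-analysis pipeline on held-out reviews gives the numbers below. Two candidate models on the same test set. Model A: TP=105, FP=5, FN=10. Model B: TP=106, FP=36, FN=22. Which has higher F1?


Model A: P=105/110=0.9545, R=105/115=0.913, F1=2PR/(P+R)=2TP/(2TP+FP+FN)=210/225=0.9333
Model B: P=106/142=0.7465, R=106/128=0.8281, F1=2PR/(P+R)=2TP/(2TP+FP+FN)=212/270=0.7852
0.9333 > 0.7852 → Model A

Model A


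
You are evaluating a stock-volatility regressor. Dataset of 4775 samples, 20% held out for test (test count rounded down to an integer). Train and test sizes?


Test = ⌊4775·20/100⌋ = 955
Train = 4775 - 955 = 3820

Train: 3820, Test: 955


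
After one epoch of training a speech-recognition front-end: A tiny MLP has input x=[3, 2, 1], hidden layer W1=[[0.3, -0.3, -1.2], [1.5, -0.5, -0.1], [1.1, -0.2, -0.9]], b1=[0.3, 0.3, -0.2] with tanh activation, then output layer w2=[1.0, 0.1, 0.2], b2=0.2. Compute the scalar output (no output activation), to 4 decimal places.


z1[0] = (0.3)·(3) + (-0.3)·(2) + (-1.2)·(1) + 0.3 = -0.6
z1[1] = (1.5)·(3) + (-0.5)·(2) + (-0.1)·(1) + 0.3 = 3.7
z1[2] = (1.1)·(3) + (-0.2)·(2) + (-0.9)·(1) - 0.2 = 1.8
h = tanh(z1) = [-0.537, 0.9988, 0.9468]
output = (1.0)·(-0.537) + (0.1)·(0.9988) + (0.2)·(0.9468) + 0.2 = -0.0478

-0.0478


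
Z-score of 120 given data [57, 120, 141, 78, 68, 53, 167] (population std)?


μ = 97.7143, σ = 41.5751
z = (120 - 97.7143)/41.5751 = 0.536

0.536


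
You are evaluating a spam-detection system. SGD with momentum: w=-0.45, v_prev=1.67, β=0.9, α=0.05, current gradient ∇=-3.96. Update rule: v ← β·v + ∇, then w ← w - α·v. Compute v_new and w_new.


v_new = 0.9·1.67 - 3.96 = 1.503 - 3.96 = -2.457
w_new = -0.45 - 0.05·-2.457 = -0.45 + 0.12285 = -0.32715

v_new=-2.457, w_new=-0.32715


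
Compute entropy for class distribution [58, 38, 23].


Probabilities: [58/119, 38/119, 23/119] ≈ [0.4874, 0.3193, 0.1933]
H = -((58/119)·log₂(58/119) + (38/119)·log₂(38/119) + (23/119)·log₂(23/119))
  = 1.4896 bits

1.4896 bits


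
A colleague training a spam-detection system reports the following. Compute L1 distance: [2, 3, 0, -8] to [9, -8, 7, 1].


d = |2-9| + |3+ 8| + |0-7| + |-8-1|
  = 7 + 11 + 7 + 9
  = 34

34


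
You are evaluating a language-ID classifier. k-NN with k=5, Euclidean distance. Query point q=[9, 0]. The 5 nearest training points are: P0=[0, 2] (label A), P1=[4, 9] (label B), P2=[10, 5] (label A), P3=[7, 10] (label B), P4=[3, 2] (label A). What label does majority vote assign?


d(q,P0) = 9.2195  (label A)
d(q,P1) = 10.2956  (label B)
d(q,P2) = 5.099  (label A)
d(q,P3) = 10.198  (label B)
d(q,P4) = 6.3246  (label A)
Votes: A=3, B=2
Majority → A

A


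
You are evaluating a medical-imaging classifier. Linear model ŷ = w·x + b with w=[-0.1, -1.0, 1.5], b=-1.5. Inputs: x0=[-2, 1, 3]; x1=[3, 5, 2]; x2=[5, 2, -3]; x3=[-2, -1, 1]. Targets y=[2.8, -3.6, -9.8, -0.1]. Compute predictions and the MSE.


ŷ0 = (-0.1)·(-2) + (-1.0)·(1) + (1.5)·(3) - 1.5 = 2.2
ŷ1 = (-0.1)·(3) + (-1.0)·(5) + (1.5)·(2) - 1.5 = -3.8
ŷ2 = (-0.1)·(5) + (-1.0)·(2) + (1.5)·(-3) - 1.5 = -8.5
ŷ3 = (-0.1)·(-2) + (-1.0)·(-1) + (1.5)·(1) - 1.5 = 1.2
errors² = [0.36, 0.04, 1.69, 1.69]
MSE = 3.7800/4 = 0.945

0.945


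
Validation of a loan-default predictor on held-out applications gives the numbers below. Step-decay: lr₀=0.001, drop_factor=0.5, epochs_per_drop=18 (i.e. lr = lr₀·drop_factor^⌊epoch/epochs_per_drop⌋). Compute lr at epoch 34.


n_drops = ⌊34/18⌋ = 1
lr = 0.001·0.5^1 = 0.001·0.5 = 0.0005

0.0005


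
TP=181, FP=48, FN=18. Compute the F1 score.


Precision = 181/229 = 0.7904
Recall = 181/199 = 0.9095
F1 = 2·P·R/(P+R) = 2·TP/(2·TP+FP+FN) = 362/(362+48+18) = 362/428 = 0.8458

0.8458


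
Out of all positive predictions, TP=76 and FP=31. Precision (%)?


Precision = TP/(TP+FP)
= 76/(76+31)
= 76/107 = 71.03%

71.03%


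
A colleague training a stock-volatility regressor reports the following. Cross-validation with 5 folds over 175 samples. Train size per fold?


Fold size = 175/5 = 35
Training per fold = 175 - 35 = 140

140


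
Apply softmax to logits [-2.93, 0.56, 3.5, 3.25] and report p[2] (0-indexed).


Exponentials: e^-2.93=0.0534, e^0.56=1.7507, e^3.5=33.1155, e^3.25=25.7903
Sum = 60.7099
Softmax = [0.0009, 0.0288, 0.5455, 0.4248]
p[2] = 33.1155/60.7099 = 0.5455

0.5455


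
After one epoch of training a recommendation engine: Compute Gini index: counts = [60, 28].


Probabilities: [60/88, 28/88] ≈ [0.6818, 0.3182]
Σpᵢ² = (3600 + 784)/88² = 4384/7744
Gini = 1 - Σpᵢ² = 1 - 4384/7744 = 0.4339

0.4339


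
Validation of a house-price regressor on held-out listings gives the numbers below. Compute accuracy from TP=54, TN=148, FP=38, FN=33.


Accuracy = (TP+TN)/(TP+TN+FP+FN)
= (54+148)/(273)
= 202/273 = 73.99%

73.99%


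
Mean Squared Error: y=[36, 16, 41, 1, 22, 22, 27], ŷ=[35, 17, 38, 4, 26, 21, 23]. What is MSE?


Squared errors: (36-35)²=1, (16-17)²=1, (41-38)²=9, (1-4)²=9, (22-26)²=16, (22-21)²=1, (27-23)²=16
Sum = 53
MSE = 53/7 = 53/7

53/7


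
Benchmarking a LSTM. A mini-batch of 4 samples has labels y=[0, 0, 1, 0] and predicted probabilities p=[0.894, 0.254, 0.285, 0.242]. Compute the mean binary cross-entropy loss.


L[0] = -ln(1-0.894) = -ln(0.106) = 2.2443
L[1] = -ln(1-0.254) = -ln(0.746) = 0.293
L[2] = -ln(0.285) = 1.2553
L[3] = -ln(1-0.242) = -ln(0.758) = 0.2771
mean = (2.2443 + 0.293 + 1.2553 + 0.2771)/4 = 1.0174

1.0174


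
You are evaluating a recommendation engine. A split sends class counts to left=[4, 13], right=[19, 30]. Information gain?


Parent = [23, 43], H_parent = 0.9327
H_left = 0.7871 (n=17), H_right = 0.9633 (n=49)
H_children = (17/66)·0.7871 + (49/66)·0.9633 = 0.9179
IG = 0.9327 - 0.9179 = 0.0148

0.0148


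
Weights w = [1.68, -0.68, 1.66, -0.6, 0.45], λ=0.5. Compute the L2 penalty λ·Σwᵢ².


‖w‖₂² = (1.68)² + (-0.68)² + (1.66)² + (-0.6)² + (0.45)²
     = 2.8224 + 0.4624 + 2.7556 + 0.36 + 0.2025
     = 6.6029
λ·‖w‖₂² = 0.5·6.6029 = 3.30145

3.30145


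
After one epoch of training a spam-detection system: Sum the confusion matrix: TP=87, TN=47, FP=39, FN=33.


Total = TP + TN + FP + FN
= 87 + 47 + 39 + 33
= 206
(Predicted positive: 126, predicted negative: 80)

206


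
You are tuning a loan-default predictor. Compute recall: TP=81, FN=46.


Recall = TP/(TP+FN)
= 81/(81+46)
= 81/127 = 63.78%

63.78%


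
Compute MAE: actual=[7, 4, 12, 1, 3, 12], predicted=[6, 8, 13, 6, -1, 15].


Absolute errors: |7-6|=1, |4-8|=4, |12-13|=1, |1-6|=5, |3+ 1|=4, |12-15|=3
Sum = 18
MAE = 18/6 = 3

3


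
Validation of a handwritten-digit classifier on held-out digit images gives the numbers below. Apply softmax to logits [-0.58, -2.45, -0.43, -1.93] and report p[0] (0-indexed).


Exponentials: e^-0.58=0.5599, e^-2.45=0.0863, e^-0.43=0.6505, e^-1.93=0.1451
Sum = 1.4418
Softmax = [0.3883, 0.0598, 0.4512, 0.1007]
p[0] = 0.5599/1.4418 = 0.3883

0.3883


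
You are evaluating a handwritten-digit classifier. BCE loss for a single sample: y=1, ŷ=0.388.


BCE = -[y·ln(p) + (1-y)·ln(1-p)]
= -1·ln(0.388) - 0
= -ln(0.388) = 0.9467

0.9467


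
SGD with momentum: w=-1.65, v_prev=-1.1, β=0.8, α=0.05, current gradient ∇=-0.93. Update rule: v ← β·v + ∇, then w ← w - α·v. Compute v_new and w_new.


v_new = 0.8·-1.1 - 0.93 = -0.88 - 0.93 = -1.81
w_new = -1.65 - 0.05·-1.81 = -1.65 + 0.0905 = -1.5595

v_new=-1.81, w_new=-1.5595


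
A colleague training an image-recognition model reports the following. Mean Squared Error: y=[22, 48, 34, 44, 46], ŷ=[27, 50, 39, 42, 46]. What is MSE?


Squared errors: (22-27)²=25, (48-50)²=4, (34-39)²=25, (44-42)²=4, (46-46)²=0
Sum = 58
MSE = 58/5 = 58/5

58/5


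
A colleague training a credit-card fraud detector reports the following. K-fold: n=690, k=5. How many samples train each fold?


Fold size = 690/5 = 138
Training per fold = 690 - 138 = 552

552


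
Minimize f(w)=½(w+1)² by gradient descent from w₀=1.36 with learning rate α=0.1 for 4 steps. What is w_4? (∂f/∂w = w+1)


step 1: grad = 1.36+1 = 2.36; w = 1.36 - 0.1·(2.36) = 1.124
step 2: grad = 1.124+1 = 2.124; w = 1.124 - 0.1·(2.124) = 0.9116
step 3: grad = 0.9116+1 = 1.9116; w = 0.9116 - 0.1·(1.9116) = 0.72044
step 4: grad = 0.72044+1 = 1.72044; w = 0.72044 - 0.1·(1.72044) = 0.548396

0.548396


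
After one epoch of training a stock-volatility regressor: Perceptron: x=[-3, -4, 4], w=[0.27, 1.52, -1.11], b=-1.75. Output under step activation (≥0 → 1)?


z = (-3)·(0.27) + (-4)·(1.52) + (4)·(-1.11) - 1.75
  = -13.08
step(z) = 0 (z<0)

0


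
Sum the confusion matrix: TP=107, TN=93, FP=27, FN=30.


Total = TP + TN + FP + FN
= 107 + 93 + 27 + 30
= 257
(Predicted positive: 134, predicted negative: 123)

257


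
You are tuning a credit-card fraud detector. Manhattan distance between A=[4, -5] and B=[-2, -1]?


d = |4+ 2| + |-5+ 1|
  = 6 + 4
  = 10

10


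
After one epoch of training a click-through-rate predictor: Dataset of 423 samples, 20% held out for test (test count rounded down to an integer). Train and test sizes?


Test = ⌊423·20/100⌋ = 84
Train = 423 - 84 = 339

Train: 339, Test: 84


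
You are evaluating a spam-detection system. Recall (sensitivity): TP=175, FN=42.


Recall = TP/(TP+FN)
= 175/(175+42)
= 175/217 = 80.65%

80.65%


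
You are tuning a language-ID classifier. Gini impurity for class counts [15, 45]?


Probabilities: [15/60, 45/60] ≈ [0.25, 0.75]
Σpᵢ² = (225 + 2025)/60² = 2250/3600
Gini = 1 - Σpᵢ² = 1 - 2250/3600 = 0.375

0.375


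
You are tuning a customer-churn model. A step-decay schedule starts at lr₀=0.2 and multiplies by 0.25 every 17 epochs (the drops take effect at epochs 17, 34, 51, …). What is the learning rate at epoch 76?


n_drops = ⌊76/17⌋ = 4
lr = 0.2·0.25^4 = 0.2·0.00390625 = 0.00078125

0.00078125


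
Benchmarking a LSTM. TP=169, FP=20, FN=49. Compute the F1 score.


Precision = 169/189 = 0.8942
Recall = 169/218 = 0.7752
F1 = 2·P·R/(P+R) = 2·TP/(2·TP+FP+FN) = 338/(338+20+49) = 338/407 = 0.8305

0.8305


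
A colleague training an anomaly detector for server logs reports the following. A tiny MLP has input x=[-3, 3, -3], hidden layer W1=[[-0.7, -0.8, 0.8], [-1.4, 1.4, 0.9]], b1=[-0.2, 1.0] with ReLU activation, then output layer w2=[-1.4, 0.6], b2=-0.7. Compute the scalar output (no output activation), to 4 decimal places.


z1[0] = (-0.7)·(-3) + (-0.8)·(3) + (0.8)·(-3) - 0.2 = -2.9
z1[1] = (-1.4)·(-3) + (1.4)·(3) + (0.9)·(-3) + 1.0 = 6.7
h = ReLU(z1) = [0.0, 6.7]
output = (-1.4)·(0.0) + (0.6)·(6.7) - 0.7 = 3.32

3.32


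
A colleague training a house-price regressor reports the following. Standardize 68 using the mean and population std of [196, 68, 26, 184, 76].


μ = 110, σ = 67.5988
z = (68 - 110)/67.5988 = -0.6213

-0.6213


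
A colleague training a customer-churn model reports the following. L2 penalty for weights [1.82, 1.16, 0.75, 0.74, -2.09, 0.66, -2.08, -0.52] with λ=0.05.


‖w‖₂² = (1.82)² + (1.16)² + (0.75)² + (0.74)² + (-2.09)² + (0.66)² + (-2.08)² + (-0.52)²
     = 3.3124 + 1.3456 + 0.5625 + 0.5476 + 4.3681 + 0.4356 + 4.3264 + 0.2704
     = 15.1686
λ·‖w‖₂² = 0.05·15.1686 = 0.75843

0.75843


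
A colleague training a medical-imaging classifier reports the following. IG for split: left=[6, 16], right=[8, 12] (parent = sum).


Parent = [14, 28], H_parent = 0.9183
H_left = 0.8454 (n=22), H_right = 0.971 (n=20)
H_children = (22/42)·0.8454 + (20/42)·0.971 = 0.9052
IG = 0.9183 - 0.9052 = 0.0131

0.0131


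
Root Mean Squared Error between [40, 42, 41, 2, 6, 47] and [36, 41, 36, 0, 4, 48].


MSE = 51/6 = 8.5
RMSE = √(51/6) = 2.9155

2.9155


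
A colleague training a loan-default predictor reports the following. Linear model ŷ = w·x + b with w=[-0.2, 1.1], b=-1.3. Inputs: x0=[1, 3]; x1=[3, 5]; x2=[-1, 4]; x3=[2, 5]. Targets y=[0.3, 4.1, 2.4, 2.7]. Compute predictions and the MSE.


ŷ0 = (-0.2)·(1) + (1.1)·(3) - 1.3 = 1.8
ŷ1 = (-0.2)·(3) + (1.1)·(5) - 1.3 = 3.6
ŷ2 = (-0.2)·(-1) + (1.1)·(4) - 1.3 = 3.3
ŷ3 = (-0.2)·(2) + (1.1)·(5) - 1.3 = 3.8
errors² = [2.25, 0.25, 0.81, 1.21]
MSE = 4.5200/4 = 1.13

1.13


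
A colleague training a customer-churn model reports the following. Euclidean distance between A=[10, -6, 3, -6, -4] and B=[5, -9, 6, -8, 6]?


d = √((10-5)² + (-6+ 9)² + (3-6)² + (-6+ 8)² + (-4-6)²)
  = √(25 + 9 + 9 + 4 + 100)
  = √147 = 12.1244

12.1244


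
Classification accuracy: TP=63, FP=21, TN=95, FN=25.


Accuracy = (TP+TN)/(TP+TN+FP+FN)
= (63+95)/(204)
= 158/204 = 77.45%

77.45%


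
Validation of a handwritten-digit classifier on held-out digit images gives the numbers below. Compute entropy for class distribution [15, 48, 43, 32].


Probabilities: [15/138, 48/138, 43/138, 32/138] ≈ [0.1087, 0.3478, 0.3116, 0.2319]
H = -((15/138)·log₂(15/138) + (48/138)·log₂(48/138) + (43/138)·log₂(43/138) + (32/138)·log₂(32/138))
  = 1.8911 bits

1.8911 bits


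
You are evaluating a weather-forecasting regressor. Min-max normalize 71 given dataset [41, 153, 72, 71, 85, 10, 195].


min=10, max=195
(71-10)/(195-10) = 61/185 = 0.3297

0.3297


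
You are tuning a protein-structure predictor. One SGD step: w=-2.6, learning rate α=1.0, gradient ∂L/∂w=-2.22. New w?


w_new = w - α·∇
= -2.6 - 1.0·-2.22
= -2.6 + 2.22
= -0.38

-0.38


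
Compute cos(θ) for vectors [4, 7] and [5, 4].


A·B = 4·5 + 7·4 = 48
‖A‖ = √65 = 8.0623, ‖B‖ = √41 = 6.4031
cos = 48/(√65·√41) = 48/√2665 = 0.9298

0.9298


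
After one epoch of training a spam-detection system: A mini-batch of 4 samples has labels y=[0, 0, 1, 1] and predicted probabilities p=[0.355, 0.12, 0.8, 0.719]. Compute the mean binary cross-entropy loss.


L[0] = -ln(1-0.355) = -ln(0.645) = 0.4385
L[1] = -ln(1-0.12) = -ln(0.88) = 0.1278
L[2] = -ln(0.8) = 0.2231
L[3] = -ln(0.719) = 0.3299
mean = (0.4385 + 0.1278 + 0.2231 + 0.3299)/4 = 0.2798

0.2798


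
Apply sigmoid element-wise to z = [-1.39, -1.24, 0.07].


σ(-1.39) = 1/(1+e^1.39) = 0.1994
σ(-1.24) = 1/(1+e^1.24) = 0.2244
σ(0.07) = 1/(1+e^-0.07) = 0.5175
result = [0.1994, 0.2244, 0.5175]

[0.1994, 0.2244, 0.5175]


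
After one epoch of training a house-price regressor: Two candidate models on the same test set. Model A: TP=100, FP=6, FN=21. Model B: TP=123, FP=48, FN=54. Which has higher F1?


Model A: P=100/106=0.9434, R=100/121=0.8264, F1=2PR/(P+R)=2TP/(2TP+FP+FN)=200/227=0.8811
Model B: P=123/171=0.7193, R=123/177=0.6949, F1=2PR/(P+R)=2TP/(2TP+FP+FN)=246/348=0.7069
0.8811 > 0.7069 → Model A

Model A


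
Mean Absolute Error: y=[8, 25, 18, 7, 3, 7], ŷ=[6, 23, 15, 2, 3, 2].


Absolute errors: |8-6|=2, |25-23|=2, |18-15|=3, |7-2|=5, |3-3|=0, |7-2|=5
Sum = 17
MAE = 17/6 = 17/6

17/6


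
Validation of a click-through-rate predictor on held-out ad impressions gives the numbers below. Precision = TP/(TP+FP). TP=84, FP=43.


Precision = TP/(TP+FP)
= 84/(84+43)
= 84/127 = 66.14%

66.14%


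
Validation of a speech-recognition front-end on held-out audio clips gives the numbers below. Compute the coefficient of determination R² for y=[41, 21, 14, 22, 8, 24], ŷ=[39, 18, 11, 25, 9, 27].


ȳ = 21.6667
SS_res = Σ(y-ŷ)² = 41
SS_tot = Σ(y-ȳ)² = 625.33
R² = 1 - SS_res/SS_tot = 1 - 0.0656 = 0.9344

0.9344


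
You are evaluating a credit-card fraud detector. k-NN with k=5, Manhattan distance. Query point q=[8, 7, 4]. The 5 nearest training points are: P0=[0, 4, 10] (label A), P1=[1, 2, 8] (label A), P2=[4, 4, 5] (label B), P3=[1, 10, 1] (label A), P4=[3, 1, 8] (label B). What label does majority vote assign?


d(q,P0) = 17  (label A)
d(q,P1) = 16  (label A)
d(q,P2) = 8  (label B)
d(q,P3) = 13  (label A)
d(q,P4) = 15  (label B)
Votes: A=3, B=2
Majority → A

A


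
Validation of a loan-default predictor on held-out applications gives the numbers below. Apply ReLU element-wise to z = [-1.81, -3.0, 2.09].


ReLU(-1.81) = max(0, -1.81) = 0.0
ReLU(-3.0) = max(0, -3.0) = 0.0
ReLU(2.09) = max(0, 2.09) = 2.09
result = [0.0, 0.0, 2.09]

[0.0, 0.0, 2.09]


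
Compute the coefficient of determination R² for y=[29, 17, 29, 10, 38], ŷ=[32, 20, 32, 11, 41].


ȳ = 24.6
SS_res = Σ(y-ŷ)² = 37
SS_tot = Σ(y-ȳ)² = 489.2
R² = 1 - SS_res/SS_tot = 1 - 0.0756 = 0.9244

0.9244


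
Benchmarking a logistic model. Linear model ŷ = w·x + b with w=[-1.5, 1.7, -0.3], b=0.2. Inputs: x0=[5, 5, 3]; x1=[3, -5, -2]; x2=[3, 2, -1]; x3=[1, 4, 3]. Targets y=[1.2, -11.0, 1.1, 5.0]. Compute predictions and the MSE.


ŷ0 = (-1.5)·(5) + (1.7)·(5) + (-0.3)·(3) + 0.2 = 0.3
ŷ1 = (-1.5)·(3) + (1.7)·(-5) + (-0.3)·(-2) + 0.2 = -12.2
ŷ2 = (-1.5)·(3) + (1.7)·(2) + (-0.3)·(-1) + 0.2 = -0.6
ŷ3 = (-1.5)·(1) + (1.7)·(4) + (-0.3)·(3) + 0.2 = 4.6
errors² = [0.81, 1.44, 2.89, 0.16]
MSE = 5.3000/4 = 1.325

1.325


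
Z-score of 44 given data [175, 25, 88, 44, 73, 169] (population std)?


μ = 95.6667, σ = 57.6011
z = (44 - 95.6667)/57.6011 = -0.897

-0.897


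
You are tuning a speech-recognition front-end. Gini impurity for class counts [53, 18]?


Probabilities: [53/71, 18/71] ≈ [0.7465, 0.2535]
Σpᵢ² = (2809 + 324)/71² = 3133/5041
Gini = 1 - Σpᵢ² = 1 - 3133/5041 = 0.3785

0.3785


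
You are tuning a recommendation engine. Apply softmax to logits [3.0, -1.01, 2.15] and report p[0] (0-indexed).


Exponentials: e^3.0=20.0855, e^-1.01=0.3642, e^2.15=8.5849
Sum = 29.0346
Softmax = [0.6918, 0.0125, 0.2957]
p[0] = 20.0855/29.0346 = 0.6918

0.6918


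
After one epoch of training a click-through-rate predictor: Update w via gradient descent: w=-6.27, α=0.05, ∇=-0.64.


w_new = w - α·∇
= -6.27 - 0.05·-0.64
= -6.27 + 0.032
= -6.238

-6.238


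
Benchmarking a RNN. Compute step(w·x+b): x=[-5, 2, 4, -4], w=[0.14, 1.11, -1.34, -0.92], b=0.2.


z = (-5)·(0.14) + (2)·(1.11) + (4)·(-1.34) + (-4)·(-0.92) + 0.2
  = 0.04
step(z) = 1 (z≥0)

1


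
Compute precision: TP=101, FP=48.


Precision = TP/(TP+FP)
= 101/(101+48)
= 101/149 = 67.79%

67.79%


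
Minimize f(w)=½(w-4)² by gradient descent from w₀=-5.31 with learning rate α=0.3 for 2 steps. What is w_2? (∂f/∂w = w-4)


step 1: grad = -5.31-4 = -9.31; w = -5.31 - 0.3·(-9.31) = -2.517
step 2: grad = -2.517-4 = -6.517; w = -2.517 - 0.3·(-6.517) = -0.5619

-0.5619


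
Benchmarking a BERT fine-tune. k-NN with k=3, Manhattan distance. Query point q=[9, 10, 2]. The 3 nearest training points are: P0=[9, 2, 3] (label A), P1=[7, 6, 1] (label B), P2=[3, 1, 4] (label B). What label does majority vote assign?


d(q,P0) = 9  (label A)
d(q,P1) = 7  (label B)
d(q,P2) = 17  (label B)
Votes: A=1, B=2
Majority → B

B


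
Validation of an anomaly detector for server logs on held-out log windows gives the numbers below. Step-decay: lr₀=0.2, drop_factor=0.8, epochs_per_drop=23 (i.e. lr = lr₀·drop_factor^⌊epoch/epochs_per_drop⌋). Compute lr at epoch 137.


n_drops = ⌊137/23⌋ = 5
lr = 0.2·0.8^5 = 0.2·0.32768 = 0.065536

0.065536


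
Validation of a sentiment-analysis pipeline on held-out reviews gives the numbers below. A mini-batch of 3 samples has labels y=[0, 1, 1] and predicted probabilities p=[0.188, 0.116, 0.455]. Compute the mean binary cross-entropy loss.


L[0] = -ln(1-0.188) = -ln(0.812) = 0.2083
L[1] = -ln(0.116) = 2.1542
L[2] = -ln(0.455) = 0.7875
mean = (0.2083 + 2.1542 + 0.7875)/3 = 1.05

1.05


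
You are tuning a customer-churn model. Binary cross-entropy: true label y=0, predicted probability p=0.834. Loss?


BCE = -[y·ln(p) + (1-y)·ln(1-p)]
= -0 - 1·ln(1-0.834)
= -ln(0.166) = 1.7958

1.7958


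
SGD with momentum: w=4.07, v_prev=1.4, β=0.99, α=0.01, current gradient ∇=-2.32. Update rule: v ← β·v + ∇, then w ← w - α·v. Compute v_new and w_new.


v_new = 0.99·1.4 - 2.32 = 1.386 - 2.32 = -0.934
w_new = 4.07 - 0.01·-0.934 = 4.07 + 0.00934 = 4.07934

v_new=-0.934, w_new=4.07934


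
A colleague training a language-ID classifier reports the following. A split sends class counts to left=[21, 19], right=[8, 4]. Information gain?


Parent = [29, 23], H_parent = 0.9904
H_left = 0.9982 (n=40), H_right = 0.9183 (n=12)
H_children = (40/52)·0.9982 + (12/52)·0.9183 = 0.9798
IG = 0.9904 - 0.9798 = 0.0106

0.0106


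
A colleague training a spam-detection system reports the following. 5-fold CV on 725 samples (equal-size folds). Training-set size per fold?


Fold size = 725/5 = 145
Training per fold = 725 - 145 = 580

580


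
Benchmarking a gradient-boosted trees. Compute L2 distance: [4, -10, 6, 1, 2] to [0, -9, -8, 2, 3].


d = √((4-0)² + (-10+ 9)² + (6+ 8)² + (1-2)² + (2-3)²)
  = √(16 + 1 + 196 + 1 + 1)
  = √215 = 14.6629

14.6629


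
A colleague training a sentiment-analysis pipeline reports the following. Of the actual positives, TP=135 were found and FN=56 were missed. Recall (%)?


Recall = TP/(TP+FN)
= 135/(135+56)
= 135/191 = 70.68%

70.68%


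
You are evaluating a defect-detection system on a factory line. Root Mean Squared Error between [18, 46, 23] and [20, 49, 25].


MSE = 17/3 = 5.6667
RMSE = √(17/3) = 2.3805

2.3805


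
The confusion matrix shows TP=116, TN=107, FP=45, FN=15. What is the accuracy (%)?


Accuracy = (TP+TN)/(TP+TN+FP+FN)
= (116+107)/(283)
= 223/283 = 78.8%

78.8%


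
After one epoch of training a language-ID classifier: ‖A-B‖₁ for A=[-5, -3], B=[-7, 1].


d = |-5+ 7| + |-3-1|
  = 2 + 4
  = 6

6


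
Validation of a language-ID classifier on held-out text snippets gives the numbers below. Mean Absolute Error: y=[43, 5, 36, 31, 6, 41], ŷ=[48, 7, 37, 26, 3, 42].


Absolute errors: |43-48|=5, |5-7|=2, |36-37|=1, |31-26|=5, |6-3|=3, |41-42|=1
Sum = 17
MAE = 17/6 = 17/6

17/6


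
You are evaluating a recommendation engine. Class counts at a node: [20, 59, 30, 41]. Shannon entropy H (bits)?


Probabilities: [20/150, 59/150, 30/150, 41/150] ≈ [0.1333, 0.3933, 0.2, 0.2733]
H = -((20/150)·log₂(20/150) + (59/150)·log₂(59/150) + (30/150)·log₂(30/150) + (41/150)·log₂(41/150))
  = 1.8929 bits

1.8929 bits


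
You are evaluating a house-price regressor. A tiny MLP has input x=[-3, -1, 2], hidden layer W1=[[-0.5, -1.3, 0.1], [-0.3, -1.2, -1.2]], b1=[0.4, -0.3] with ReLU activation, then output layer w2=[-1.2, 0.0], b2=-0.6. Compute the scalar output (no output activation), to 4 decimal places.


z1[0] = (-0.5)·(-3) + (-1.3)·(-1) + (0.1)·(2) + 0.4 = 3.4
z1[1] = (-0.3)·(-3) + (-1.2)·(-1) + (-1.2)·(2) - 0.3 = -0.6
h = ReLU(z1) = [3.4, 0.0]
output = (-1.2)·(3.4) + (0.0)·(0.0) - 0.6 = -4.68

-4.68


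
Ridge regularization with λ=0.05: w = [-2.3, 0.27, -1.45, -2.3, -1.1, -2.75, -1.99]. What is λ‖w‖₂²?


‖w‖₂² = (-2.3)² + (0.27)² + (-1.45)² + (-2.3)² + (-1.1)² + (-2.75)² + (-1.99)²
     = 5.29 + 0.0729 + 2.1025 + 5.29 + 1.21 + 7.5625 + 3.9601
     = 25.488
λ·‖w‖₂² = 0.05·25.488 = 1.2744

1.2744


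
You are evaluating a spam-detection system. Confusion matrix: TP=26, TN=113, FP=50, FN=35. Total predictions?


Total = TP + TN + FP + FN
= 26 + 113 + 50 + 35
= 224
(Predicted positive: 76, predicted negative: 148)

224


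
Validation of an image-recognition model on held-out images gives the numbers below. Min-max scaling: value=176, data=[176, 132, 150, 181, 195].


min=132, max=195
(176-132)/(195-132) = 44/63 = 0.6984

0.6984


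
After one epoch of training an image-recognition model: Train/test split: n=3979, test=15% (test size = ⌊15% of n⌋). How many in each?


Test = ⌊3979·15/100⌋ = 596
Train = 3979 - 596 = 3383

Train: 3383, Test: 596


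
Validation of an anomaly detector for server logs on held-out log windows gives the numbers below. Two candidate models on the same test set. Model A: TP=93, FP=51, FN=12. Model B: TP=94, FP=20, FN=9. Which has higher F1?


Model A: P=93/144=0.6458, R=93/105=0.8857, F1=2PR/(P+R)=2TP/(2TP+FP+FN)=186/249=0.747
Model B: P=94/114=0.8246, R=94/103=0.9126, F1=2PR/(P+R)=2TP/(2TP+FP+FN)=188/217=0.8664
0.747 < 0.8664 → Model B

Model B


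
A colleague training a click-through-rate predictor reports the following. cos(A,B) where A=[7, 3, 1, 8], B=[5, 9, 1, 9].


A·B = 7·5 + 3·9 + 1·1 + 8·9 = 135
‖A‖ = √123 = 11.0905, ‖B‖ = √188 = 13.7113
cos = 135/(√123·√188) = 135/√23124 = 0.8878

0.8878


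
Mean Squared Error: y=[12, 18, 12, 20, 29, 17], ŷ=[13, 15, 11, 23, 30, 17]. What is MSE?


Squared errors: (12-13)²=1, (18-15)²=9, (12-11)²=1, (20-23)²=9, (29-30)²=1, (17-17)²=0
Sum = 21
MSE = 21/6 = 7/2

7/2


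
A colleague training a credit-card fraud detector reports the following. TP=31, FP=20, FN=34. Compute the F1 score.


Precision = 31/51 = 0.6078
Recall = 31/65 = 0.4769
F1 = 2·P·R/(P+R) = 2·TP/(2·TP+FP+FN) = 62/(62+20+34) = 62/116 = 0.5345

0.5345


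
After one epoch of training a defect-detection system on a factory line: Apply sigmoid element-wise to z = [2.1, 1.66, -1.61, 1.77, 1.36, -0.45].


σ(2.1) = 1/(1+e^-2.1) = 0.8909
σ(1.66) = 1/(1+e^-1.66) = 0.8402
σ(-1.61) = 1/(1+e^1.61) = 0.1666
σ(1.77) = 1/(1+e^-1.77) = 0.8545
σ(1.36) = 1/(1+e^-1.36) = 0.7958
σ(-0.45) = 1/(1+e^0.45) = 0.3894
result = [0.8909, 0.8402, 0.1666, 0.8545, 0.7958, 0.3894]

[0.8909, 0.8402, 0.1666, 0.8545, 0.7958, 0.3894]


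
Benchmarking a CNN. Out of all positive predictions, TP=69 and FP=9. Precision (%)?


Precision = TP/(TP+FP)
= 69/(69+9)
= 69/78 = 88.46%

88.46%


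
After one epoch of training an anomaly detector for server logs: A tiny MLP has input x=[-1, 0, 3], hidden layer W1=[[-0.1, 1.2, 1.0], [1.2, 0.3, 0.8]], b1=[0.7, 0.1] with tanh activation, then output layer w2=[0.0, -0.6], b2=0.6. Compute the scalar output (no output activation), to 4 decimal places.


z1[0] = (-0.1)·(-1) + (1.2)·(0) + (1.0)·(3) + 0.7 = 3.8
z1[1] = (1.2)·(-1) + (0.3)·(0) + (0.8)·(3) + 0.1 = 1.3
h = tanh(z1) = [0.999, 0.8617]
output = (0.0)·(0.999) + (-0.6)·(0.8617) + 0.6 = 0.083

0.083


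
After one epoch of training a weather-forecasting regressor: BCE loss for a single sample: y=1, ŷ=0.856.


BCE = -[y·ln(p) + (1-y)·ln(1-p)]
= -1·ln(0.856) - 0
= -ln(0.856) = 0.1555

0.1555


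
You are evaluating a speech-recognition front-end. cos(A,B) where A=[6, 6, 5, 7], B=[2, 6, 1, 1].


A·B = 6·2 + 6·6 + 5·1 + 7·1 = 60
‖A‖ = √146 = 12.083, ‖B‖ = √42 = 6.4807
cos = 60/(√146·√42) = 60/√6132 = 0.7662

0.7662


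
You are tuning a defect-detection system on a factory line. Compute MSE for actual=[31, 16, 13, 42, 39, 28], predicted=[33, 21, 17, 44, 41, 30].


Squared errors: (31-33)²=4, (16-21)²=25, (13-17)²=16, (42-44)²=4, (39-41)²=4, (28-30)²=4
Sum = 57
MSE = 57/6 = 19/2

19/2


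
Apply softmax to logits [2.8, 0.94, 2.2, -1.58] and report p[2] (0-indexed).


Exponentials: e^2.8=16.4446, e^0.94=2.56, e^2.2=9.025, e^-1.58=0.206
Sum = 28.2356
Softmax = [0.5824, 0.0907, 0.3196, 0.0073]
p[2] = 9.025/28.2356 = 0.3196

0.3196


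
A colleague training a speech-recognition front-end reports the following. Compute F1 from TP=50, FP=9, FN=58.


Precision = 50/59 = 0.8475
Recall = 50/108 = 0.463
F1 = 2·P·R/(P+R) = 2·TP/(2·TP+FP+FN) = 100/(100+9+58) = 100/167 = 0.5988

0.5988


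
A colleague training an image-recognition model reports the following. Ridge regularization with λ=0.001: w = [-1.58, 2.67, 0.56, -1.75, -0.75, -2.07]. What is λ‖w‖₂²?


‖w‖₂² = (-1.58)² + (2.67)² + (0.56)² + (-1.75)² + (-0.75)² + (-2.07)²
     = 2.4964 + 7.1289 + 0.3136 + 3.0625 + 0.5625 + 4.2849
     = 17.8488
λ·‖w‖₂² = 0.001·17.8488 = 0.017849

0.017849


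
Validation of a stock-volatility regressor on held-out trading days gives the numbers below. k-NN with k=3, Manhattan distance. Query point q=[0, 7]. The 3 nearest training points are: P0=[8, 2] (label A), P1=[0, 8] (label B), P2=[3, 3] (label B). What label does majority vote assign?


d(q,P0) = 13  (label A)
d(q,P1) = 1  (label B)
d(q,P2) = 7  (label B)
Votes: A=1, B=2
Majority → B

B
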